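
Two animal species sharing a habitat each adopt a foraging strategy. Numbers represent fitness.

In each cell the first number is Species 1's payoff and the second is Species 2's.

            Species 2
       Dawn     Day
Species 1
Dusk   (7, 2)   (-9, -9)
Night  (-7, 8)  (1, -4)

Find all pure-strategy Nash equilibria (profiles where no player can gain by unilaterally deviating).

(Dusk, Dawn): Species 1 gets 7, best alternative -7; Species 2 gets 2, best alternative -9. No profitable deviation — NE.
(Dusk, Day): Species 1 can switch to Night (-9 → 1). Not NE.
(Night, Dawn): Species 1 can switch to Dusk (-7 → 7). Not NE.
(Night, Day): Species 2 can switch to Dawn (-4 → 8). Not NE.

Pure NE: (Dusk, Dawn)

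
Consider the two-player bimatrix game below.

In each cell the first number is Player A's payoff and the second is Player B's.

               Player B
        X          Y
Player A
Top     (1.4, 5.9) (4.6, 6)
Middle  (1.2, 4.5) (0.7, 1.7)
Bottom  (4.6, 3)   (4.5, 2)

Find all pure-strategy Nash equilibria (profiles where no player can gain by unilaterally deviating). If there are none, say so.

(Top, X): Player A can switch to Bottom (1.4 → 4.6). Not NE.
(Top, Y): Player A gets 4.6, best alternative 4.5; Player B gets 6, best alternative 5.9. No profitable deviation — NE.
(Middle, X): Player A can switch to Top (1.2 → 1.4). Not NE.
(Middle, Y): Player A can switch to Top (0.7 → 4.6). Not NE.
(Bottom, X): Player A gets 4.6, best alternative 1.4; Player B gets 3, best alternative 2. No profitable deviation — NE.
(Bottom, Y): Player A can switch to Top (4.5 → 4.6). Not NE.

Pure-strategy Nash equilibria: (Top, Y), (Bottom, X)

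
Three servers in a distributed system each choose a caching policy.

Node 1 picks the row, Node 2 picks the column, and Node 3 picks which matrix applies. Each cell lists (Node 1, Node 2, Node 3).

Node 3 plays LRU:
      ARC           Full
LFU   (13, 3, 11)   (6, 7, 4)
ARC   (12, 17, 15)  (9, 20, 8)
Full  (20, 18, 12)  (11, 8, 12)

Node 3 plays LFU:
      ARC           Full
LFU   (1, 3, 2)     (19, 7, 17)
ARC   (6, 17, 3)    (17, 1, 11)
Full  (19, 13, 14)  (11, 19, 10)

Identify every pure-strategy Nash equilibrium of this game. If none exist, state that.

For each strategy profile, look for a profitable unilateral deviation.
(LFU, ARC, LRU): Node 1 can switch to Full (13 → 20). Not NE.
(LFU, ARC, LFU): Node 1 can switch to ARC (1 → 6). Not NE.
(LFU, Full, LRU): Node 1 can switch to ARC (6 → 9). Not NE.
(LFU, Full, LFU): Node 1 gets 19, best alternative 17; Node 2 gets 7, best alternative 3; Node 3 gets 17, best alternative 4. No profitable deviation — NE.
(ARC, ARC, LRU): Node 1 can switch to LFU (12 → 13). Not NE.
(ARC, ARC, LFU): Node 1 can switch to Full (6 → 19). Not NE.
(ARC, Full, LRU): Node 1 can switch to Full (9 → 11). Not NE.
(ARC, Full, LFU): Node 1 can switch to LFU (17 → 19). Not NE.
(Full, ARC, LRU): Node 3 can switch to LFU (12 → 14). Not NE.
(Full, ARC, LFU): Node 2 can switch to Full (13 → 19). Not NE.
(Full, Full, LRU): Node 2 can switch to ARC (8 → 18). Not NE.
(The remaining 1 profile has a profitable deviation by the same check.)

Pure NE: (LFU, Full, LFU)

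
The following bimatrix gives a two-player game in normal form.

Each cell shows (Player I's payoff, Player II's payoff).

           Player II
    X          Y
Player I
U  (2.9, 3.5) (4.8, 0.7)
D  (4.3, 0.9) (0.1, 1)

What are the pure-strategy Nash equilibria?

(U, X): Player I can switch to D (2.9 → 4.3). Not NE.
(U, Y): Player II can switch to X (0.7 → 3.5). Not NE.
(D, X): Player II can switch to Y (0.9 → 1). Not NE.
(D, Y): Player I can switch to U (0.1 → 4.8). Not NE.

This game has no pure Nash equilibrium.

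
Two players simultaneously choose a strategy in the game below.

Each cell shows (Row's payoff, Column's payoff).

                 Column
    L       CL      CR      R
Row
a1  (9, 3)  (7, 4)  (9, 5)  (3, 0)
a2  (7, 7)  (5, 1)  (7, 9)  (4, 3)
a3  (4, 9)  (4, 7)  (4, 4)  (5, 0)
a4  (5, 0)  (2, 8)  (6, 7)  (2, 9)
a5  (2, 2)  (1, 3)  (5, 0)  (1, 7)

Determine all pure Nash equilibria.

Row against L: payoffs 9, 7, 4, 5, 2 → best response a1.
Row against CL: payoffs 7, 5, 4, 2, 1 → best response a1.
Row against CR: payoffs 9, 7, 4, 6, 5 → best response a1.
Row against R: payoffs 3, 4, 5, 2, 1 → best response a3.
Column against a1: payoffs 3, 4, 5, 0 → best response CR.
Column against a2: payoffs 7, 1, 9, 3 → best response CR.
Column against a3: payoffs 9, 7, 4, 0 → best response L.
Column against a4: payoffs 0, 8, 7, 9 → best response R.
Column against a5: payoffs 2, 3, 0, 7 → best response R.
Mutual best responses: (a1, CR).

(a1, CR)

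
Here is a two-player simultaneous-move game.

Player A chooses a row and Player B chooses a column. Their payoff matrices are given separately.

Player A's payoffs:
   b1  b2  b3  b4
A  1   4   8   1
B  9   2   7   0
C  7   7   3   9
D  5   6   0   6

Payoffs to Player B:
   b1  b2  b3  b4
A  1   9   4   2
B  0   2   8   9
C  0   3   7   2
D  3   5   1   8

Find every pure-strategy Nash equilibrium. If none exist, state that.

There is no pure-strategy Nash equilibrium.

For each strategy profile, look for a profitable unilateral deviation.
(A, b1): Player A can switch to B (1 → 9). Not NE.
(A, b2): Player A can switch to C (4 → 7). Not NE.
(A, b3): Player B can switch to b2 (4 → 9). Not NE.
(A, b4): Player A can switch to C (1 → 9). Not NE.
(B, b1): Player B can switch to b2 (0 → 2). Not NE.
(B, b2): Player A can switch to A (2 → 4). Not NE.
(B, b3): Player A can switch to A (7 → 8). Not NE.
(B, b4): Player A can switch to A (0 → 1). Not NE.
(C, b1): Player A can switch to B (7 → 9). Not NE.
(C, b2): Player B can switch to b3 (3 → 7). Not NE.
(The remaining 6 profiles each have a profitable deviation by the same check.)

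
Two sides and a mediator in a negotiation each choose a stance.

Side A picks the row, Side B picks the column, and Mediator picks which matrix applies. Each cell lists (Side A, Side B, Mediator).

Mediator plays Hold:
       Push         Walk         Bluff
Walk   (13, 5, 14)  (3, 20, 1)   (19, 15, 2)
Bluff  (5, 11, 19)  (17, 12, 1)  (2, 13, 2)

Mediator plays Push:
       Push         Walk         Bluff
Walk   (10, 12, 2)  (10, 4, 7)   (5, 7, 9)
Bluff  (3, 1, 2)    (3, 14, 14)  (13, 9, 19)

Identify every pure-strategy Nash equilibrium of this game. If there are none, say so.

No pure-strategy Nash equilibrium.

Check each profile: it is a Nash equilibrium iff no player can strictly gain by switching unilaterally.
(Walk, Push, Hold): Side B can switch to Walk (5 → 20). Not NE.
(Walk, Push, Push): Mediator can switch to Hold (2 → 14). Not NE.
(Walk, Walk, Hold): Side A can switch to Bluff (3 → 17). Not NE.
(Walk, Walk, Push): Side B can switch to Push (4 → 12). Not NE.
(Walk, Bluff, Hold): Side B can switch to Walk (15 → 20). Not NE.
(Walk, Bluff, Push): Side A can switch to Bluff (5 → 13). Not NE.
(The remaining 6 profiles each have a profitable deviation by the same check.)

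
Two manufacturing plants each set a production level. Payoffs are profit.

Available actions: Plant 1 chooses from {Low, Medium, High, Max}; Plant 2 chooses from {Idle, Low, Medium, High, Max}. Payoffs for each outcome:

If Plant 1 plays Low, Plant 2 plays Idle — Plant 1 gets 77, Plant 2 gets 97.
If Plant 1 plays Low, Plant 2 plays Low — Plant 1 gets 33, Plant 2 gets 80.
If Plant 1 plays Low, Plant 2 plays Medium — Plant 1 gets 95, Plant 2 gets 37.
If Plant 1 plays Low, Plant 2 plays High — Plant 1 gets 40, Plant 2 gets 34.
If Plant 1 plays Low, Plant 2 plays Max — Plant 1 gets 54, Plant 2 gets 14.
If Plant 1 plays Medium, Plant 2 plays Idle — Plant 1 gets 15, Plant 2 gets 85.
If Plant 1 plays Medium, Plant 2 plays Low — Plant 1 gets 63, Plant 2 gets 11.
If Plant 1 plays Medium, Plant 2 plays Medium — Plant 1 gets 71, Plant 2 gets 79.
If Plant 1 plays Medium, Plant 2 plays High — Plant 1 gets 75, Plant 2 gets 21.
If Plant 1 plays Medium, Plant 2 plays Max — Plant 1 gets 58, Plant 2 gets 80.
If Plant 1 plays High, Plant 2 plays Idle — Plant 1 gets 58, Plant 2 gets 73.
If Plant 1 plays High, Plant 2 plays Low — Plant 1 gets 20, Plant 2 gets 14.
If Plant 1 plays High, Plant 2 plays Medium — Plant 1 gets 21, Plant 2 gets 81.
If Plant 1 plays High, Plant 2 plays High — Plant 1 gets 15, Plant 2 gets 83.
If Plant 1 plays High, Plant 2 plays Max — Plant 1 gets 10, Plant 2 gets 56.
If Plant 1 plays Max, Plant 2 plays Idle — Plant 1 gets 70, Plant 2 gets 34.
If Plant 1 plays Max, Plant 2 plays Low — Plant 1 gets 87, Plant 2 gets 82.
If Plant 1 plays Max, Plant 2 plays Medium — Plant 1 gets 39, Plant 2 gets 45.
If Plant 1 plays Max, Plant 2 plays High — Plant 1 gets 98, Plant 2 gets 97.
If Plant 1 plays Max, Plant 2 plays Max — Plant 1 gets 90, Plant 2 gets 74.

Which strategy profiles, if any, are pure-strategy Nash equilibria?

For each player, find the best response to each opponent profile; mutual best responses are the pure NE.
Plant 1 against Idle: payoffs 77, 15, 58, 70 → best response Low.
Plant 1 against Low: payoffs 33, 63, 20, 87 → best response Max.
Plant 1 against Medium: payoffs 95, 71, 21, 39 → best response Low.
Plant 1 against High: payoffs 40, 75, 15, 98 → best response Max.
Plant 1 against Max: payoffs 54, 58, 10, 90 → best response Max.
Plant 2 against Low: payoffs 97, 80, 37, 34, 14 → best response Idle.
Plant 2 against Medium: payoffs 85, 11, 79, 21, 80 → best response Idle.
Plant 2 against High: payoffs 73, 14, 81, 83, 56 → best response High.
Plant 2 against Max: payoffs 34, 82, 45, 97, 74 → best response High.
Mutual best responses: (Low, Idle); (Max, High).

Pure-strategy Nash equilibria: (Low, Idle) and (Max, High)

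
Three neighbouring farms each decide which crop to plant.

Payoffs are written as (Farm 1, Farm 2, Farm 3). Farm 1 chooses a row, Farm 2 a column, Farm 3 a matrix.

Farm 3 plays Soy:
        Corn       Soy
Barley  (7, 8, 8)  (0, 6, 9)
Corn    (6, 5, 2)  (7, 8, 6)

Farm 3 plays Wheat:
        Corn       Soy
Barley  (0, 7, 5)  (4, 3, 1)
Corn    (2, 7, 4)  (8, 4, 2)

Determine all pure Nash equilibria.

Farm 1 against (Corn, Soy): payoffs 7, 6 → best response Barley.
Farm 1 against (Corn, Wheat): payoffs 0, 2 → best response Corn.
Farm 1 against (Soy, Soy): payoffs 0, 7 → best response Corn.
Farm 1 against (Soy, Wheat): payoffs 4, 8 → best response Corn.
Farm 2 against (Barley, Soy): payoffs 8, 6 → best response Corn.
Farm 2 against (Barley, Wheat): payoffs 7, 3 → best response Corn.
Farm 2 against (Corn, Soy): payoffs 5, 8 → best response Soy.
Farm 2 against (Corn, Wheat): payoffs 7, 4 → best response Corn.
Farm 3 against (Barley, Corn): payoffs 8, 5 → best response Soy.
Farm 3 against (Barley, Soy): payoffs 9, 1 → best response Soy.
Farm 3 against (Corn, Corn): payoffs 2, 4 → best response Wheat.
Farm 3 against (Corn, Soy): payoffs 6, 2 → best response Soy.
Mutual best responses: (Barley, Corn, Soy); (Corn, Corn, Wheat); (Corn, Soy, Soy).

(Barley, Corn, Soy); (Corn, Corn, Wheat); (Corn, Soy, Soy)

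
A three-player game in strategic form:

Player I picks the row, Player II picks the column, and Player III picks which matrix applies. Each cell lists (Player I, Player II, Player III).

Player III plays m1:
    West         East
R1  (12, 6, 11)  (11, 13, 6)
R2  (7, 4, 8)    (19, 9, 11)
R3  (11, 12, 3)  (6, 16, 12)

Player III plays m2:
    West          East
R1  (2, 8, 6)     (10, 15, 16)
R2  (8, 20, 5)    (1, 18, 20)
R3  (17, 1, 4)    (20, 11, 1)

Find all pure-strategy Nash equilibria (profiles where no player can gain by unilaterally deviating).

For each player, find the best response to each opponent profile; mutual best responses are the pure NE.
Player I against (West, m1): payoffs 12, 7, 11 → best response R1.
Player I against (West, m2): payoffs 2, 8, 17 → best response R3.
Player I against (East, m1): payoffs 11, 19, 6 → best response R2.
Player I against (East, m2): payoffs 10, 1, 20 → best response R3.
Player II against (R1, m1): payoffs 6, 13 → best response East.
Player II against (R1, m2): payoffs 8, 15 → best response East.
Player II against (R2, m1): payoffs 4, 9 → best response East.
Player II against (R2, m2): payoffs 20, 18 → best response West.
Player II against (R3, m1): payoffs 12, 16 → best response East.
Player II against (R3, m2): payoffs 1, 11 → best response East.
Player III against (R1, West): payoffs 11, 6 → best response m1.
Player III against (R1, East): payoffs 6, 16 → best response m2.
Player III against (R2, West): payoffs 8, 5 → best response m1.
Player III against (R2, East): payoffs 11, 20 → best response m2.
Player III against (R3, West): payoffs 3, 4 → best response m2.
Player III against (R3, East): payoffs 12, 1 → best response m1.
No profile is a mutual best response for all players.

There is no pure-strategy Nash equilibrium.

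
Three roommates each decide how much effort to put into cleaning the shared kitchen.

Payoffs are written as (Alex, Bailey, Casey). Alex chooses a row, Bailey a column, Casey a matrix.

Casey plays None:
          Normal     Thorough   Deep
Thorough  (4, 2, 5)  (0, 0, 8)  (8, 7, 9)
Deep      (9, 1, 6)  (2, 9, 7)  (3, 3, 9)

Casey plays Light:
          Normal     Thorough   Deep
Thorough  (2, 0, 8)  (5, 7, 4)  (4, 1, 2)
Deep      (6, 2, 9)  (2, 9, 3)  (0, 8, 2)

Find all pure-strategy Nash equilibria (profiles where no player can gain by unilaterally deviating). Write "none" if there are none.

The pure Nash equilibria are (Thorough, Deep, None), (Deep, Thorough, None).

Mark each player's best response to every combination of opponents' strategies; a profile where every player is best-responding is a pure Nash equilibrium.
Alex against (Normal, None): payoffs 4, 9 → best response Deep.
Alex against (Normal, Light): payoffs 2, 6 → best response Deep.
Alex against (Thorough, None): payoffs 0, 2 → best response Deep.
Alex against (Thorough, Light): payoffs 5, 2 → best response Thorough.
Alex against (Deep, None): payoffs 8, 3 → best response Thorough.
Alex against (Deep, Light): payoffs 4, 0 → best response Thorough.
Bailey against (Thorough, None): payoffs 2, 0, 7 → best response Deep.
Bailey against (Thorough, Light): payoffs 0, 7, 1 → best response Thorough.
Bailey against (Deep, None): payoffs 1, 9, 3 → best response Thorough.
Bailey against (Deep, Light): payoffs 2, 9, 8 → best response Thorough.
Casey against (Thorough, Normal): payoffs 5, 8 → best response Light.
Casey against (Thorough, Thorough): payoffs 8, 4 → best response None.
Casey against (Thorough, Deep): payoffs 9, 2 → best response None.
Casey against (Deep, Normal): payoffs 6, 9 → best response Light.
Casey against (Deep, Thorough): payoffs 7, 3 → best response None.
Casey against (Deep, Deep): payoffs 9, 2 → best response None.
Mutual best responses: (Thorough, Deep, None); (Deep, Thorough, None).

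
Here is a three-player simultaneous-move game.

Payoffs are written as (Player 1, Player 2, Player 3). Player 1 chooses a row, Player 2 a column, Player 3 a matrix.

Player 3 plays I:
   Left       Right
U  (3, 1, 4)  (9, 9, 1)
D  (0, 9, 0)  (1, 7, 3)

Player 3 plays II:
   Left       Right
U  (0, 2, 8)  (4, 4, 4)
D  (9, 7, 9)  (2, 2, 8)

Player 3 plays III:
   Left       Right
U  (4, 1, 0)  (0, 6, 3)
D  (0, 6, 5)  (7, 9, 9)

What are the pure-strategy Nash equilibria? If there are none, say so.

Check each profile: it is a Nash equilibrium iff no player can strictly gain by switching unilaterally.
(U, Left, I): Player 2 can switch to Right (1 → 9). Not NE.
(U, Left, II): Player 1 can switch to D (0 → 9). Not NE.
(U, Left, III): Player 2 can switch to Right (1 → 6). Not NE.
(U, Right, I): Player 3 can switch to II (1 → 4). Not NE.
(U, Right, II): Player 1 gets 4, best alternative 2; Player 2 gets 4, best alternative 2; Player 3 gets 4, best alternative 3. No profitable deviation — NE.
(U, Right, III): Player 1 can switch to D (0 → 7). Not NE.
(D, Left, I): Player 1 can switch to U (0 → 3). Not NE.
(D, Left, II): Player 1 gets 9, best alternative 0; Player 2 gets 7, best alternative 2; Player 3 gets 9, best alternative 5. No profitable deviation — NE.
(D, Left, III): Player 1 can switch to U (0 → 4). Not NE.
(D, Right, I): Player 1 can switch to U (1 → 9). Not NE.
(D, Right, II): Player 1 can switch to U (2 → 4). Not NE.
(D, Right, III): Player 1 gets 7, best alternative 0; Player 2 gets 9, best alternative 6; Player 3 gets 9, best alternative 8. No profitable deviation — NE.

The pure Nash equilibria are (U, Right, II), (D, Left, II), (D, Right, III).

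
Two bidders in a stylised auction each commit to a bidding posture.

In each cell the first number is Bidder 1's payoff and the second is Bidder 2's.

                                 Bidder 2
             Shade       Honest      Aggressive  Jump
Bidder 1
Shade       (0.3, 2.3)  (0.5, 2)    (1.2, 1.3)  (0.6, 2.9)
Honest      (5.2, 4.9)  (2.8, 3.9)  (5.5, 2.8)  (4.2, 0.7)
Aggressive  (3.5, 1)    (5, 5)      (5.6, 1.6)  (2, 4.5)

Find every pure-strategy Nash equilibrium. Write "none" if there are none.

The pure Nash equilibria are (Honest, Shade), (Aggressive, Honest).

Bidder 1 against Shade: payoffs 0.3, 5.2, 3.5 → best response Honest.
Bidder 1 against Honest: payoffs 0.5, 2.8, 5 → best response Aggressive.
Bidder 1 against Aggressive: payoffs 1.2, 5.5, 5.6 → best response Aggressive.
Bidder 1 against Jump: payoffs 0.6, 4.2, 2 → best response Honest.
Bidder 2 against Shade: payoffs 2.3, 2, 1.3, 2.9 → best response Jump.
Bidder 2 against Honest: payoffs 4.9, 3.9, 2.8, 0.7 → best response Shade.
Bidder 2 against Aggressive: payoffs 1, 5, 1.6, 4.5 → best response Honest.
Mutual best responses: (Honest, Shade); (Aggressive, Honest).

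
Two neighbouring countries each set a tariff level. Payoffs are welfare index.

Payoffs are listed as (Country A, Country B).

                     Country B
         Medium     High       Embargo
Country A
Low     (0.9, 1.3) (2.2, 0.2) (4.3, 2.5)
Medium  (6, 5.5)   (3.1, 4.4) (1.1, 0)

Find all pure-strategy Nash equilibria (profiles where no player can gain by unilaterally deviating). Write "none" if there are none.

(Low, Embargo); (Medium, Medium)

Mark each player's best response to every combination of opponents' strategies; a profile where every player is best-responding is a pure Nash equilibrium.
Country A against Medium: payoffs 0.9, 6 → best response Medium.
Country A against High: payoffs 2.2, 3.1 → best response Medium.
Country A against Embargo: payoffs 4.3, 1.1 → best response Low.
Country B against Low: payoffs 1.3, 0.2, 2.5 → best response Embargo.
Country B against Medium: payoffs 5.5, 4.4, 0 → best response Medium.
Mutual best responses: (Low, Embargo); (Medium, Medium).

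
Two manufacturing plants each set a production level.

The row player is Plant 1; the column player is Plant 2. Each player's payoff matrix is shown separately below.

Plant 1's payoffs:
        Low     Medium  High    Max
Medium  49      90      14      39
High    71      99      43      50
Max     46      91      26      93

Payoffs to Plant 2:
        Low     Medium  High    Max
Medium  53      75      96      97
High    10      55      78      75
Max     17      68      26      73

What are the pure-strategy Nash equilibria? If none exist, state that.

(Medium, Low): Plant 1 can switch to High (49 → 71). Not NE.
(Medium, Medium): Plant 1 can switch to High (90 → 99). Not NE.
(Medium, High): Plant 1 can switch to High (14 → 43). Not NE.
(Medium, Max): Plant 1 can switch to High (39 → 50). Not NE.
(High, Low): Plant 2 can switch to Medium (10 → 55). Not NE.
(High, Medium): Plant 2 can switch to High (55 → 78). Not NE.
(High, High): Plant 1 gets 43, best alternative 26; Plant 2 gets 78, best alternative 75. No profitable deviation — NE.
(High, Max): Plant 1 can switch to Max (50 → 93). Not NE.
(Max, Low): Plant 1 can switch to Medium (46 → 49). Not NE.
(Max, Max): Plant 1 gets 93, best alternative 50; Plant 2 gets 73, best alternative 68. No profitable deviation — NE.
(The remaining 2 profiles each have a profitable deviation by the same check.)

The pure Nash equilibria are (High, High) and (Max, Max).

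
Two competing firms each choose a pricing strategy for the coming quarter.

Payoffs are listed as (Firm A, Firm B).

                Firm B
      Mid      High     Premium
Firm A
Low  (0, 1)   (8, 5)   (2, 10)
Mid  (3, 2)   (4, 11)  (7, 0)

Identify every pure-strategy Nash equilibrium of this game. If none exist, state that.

This game has no pure Nash equilibrium.

(Low, Mid): Firm A can switch to Mid (0 → 3). Not NE.
(Low, High): Firm B can switch to Premium (5 → 10). Not NE.
(Low, Premium): Firm A can switch to Mid (2 → 7). Not NE.
(Mid, Mid): Firm B can switch to High (2 → 11). Not NE.
(Mid, High): Firm A can switch to Low (4 → 8). Not NE.
(Mid, Premium): Firm B can switch to Mid (0 → 2). Not NE.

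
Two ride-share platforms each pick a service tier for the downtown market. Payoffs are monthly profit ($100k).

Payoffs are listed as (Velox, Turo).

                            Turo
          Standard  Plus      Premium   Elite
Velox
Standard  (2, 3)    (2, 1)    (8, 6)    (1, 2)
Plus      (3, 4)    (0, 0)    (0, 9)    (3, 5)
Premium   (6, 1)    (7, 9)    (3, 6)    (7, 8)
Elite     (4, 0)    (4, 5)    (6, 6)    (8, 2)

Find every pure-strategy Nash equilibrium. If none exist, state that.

Pure-strategy Nash equilibria: (Standard, Premium) and (Premium, Plus)

Velox against Standard: payoffs 2, 3, 6, 4 → best response Premium.
Velox against Plus: payoffs 2, 0, 7, 4 → best response Premium.
Velox against Premium: payoffs 8, 0, 3, 6 → best response Standard.
Velox against Elite: payoffs 1, 3, 7, 8 → best response Elite.
Turo against Standard: payoffs 3, 1, 6, 2 → best response Premium.
Turo against Plus: payoffs 4, 0, 9, 5 → best response Premium.
Turo against Premium: payoffs 1, 9, 6, 8 → best response Plus.
Turo against Elite: payoffs 0, 5, 6, 2 → best response Premium.
Mutual best responses: (Standard, Premium); (Premium, Plus).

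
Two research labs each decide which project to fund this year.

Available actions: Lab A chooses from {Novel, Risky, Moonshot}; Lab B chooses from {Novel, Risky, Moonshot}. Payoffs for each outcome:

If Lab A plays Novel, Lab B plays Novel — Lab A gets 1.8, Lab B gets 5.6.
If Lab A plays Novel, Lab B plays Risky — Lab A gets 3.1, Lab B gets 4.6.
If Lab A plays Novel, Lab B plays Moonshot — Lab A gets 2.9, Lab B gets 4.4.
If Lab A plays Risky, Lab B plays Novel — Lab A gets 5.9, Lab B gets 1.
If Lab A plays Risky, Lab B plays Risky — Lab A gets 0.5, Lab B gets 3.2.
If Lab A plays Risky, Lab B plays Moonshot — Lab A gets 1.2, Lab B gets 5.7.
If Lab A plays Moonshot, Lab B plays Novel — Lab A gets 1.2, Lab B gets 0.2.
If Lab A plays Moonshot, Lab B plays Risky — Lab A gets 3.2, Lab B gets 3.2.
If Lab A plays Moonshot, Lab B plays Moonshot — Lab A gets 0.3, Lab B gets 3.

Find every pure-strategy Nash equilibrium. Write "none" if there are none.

(Moonshot, Risky)

Lab A against Novel: payoffs 1.8, 5.9, 1.2 → best response Risky.
Lab A against Risky: payoffs 3.1, 0.5, 3.2 → best response Moonshot.
Lab A against Moonshot: payoffs 2.9, 1.2, 0.3 → best response Novel.
Lab B against Novel: payoffs 5.6, 4.6, 4.4 → best response Novel.
Lab B against Risky: payoffs 1, 3.2, 5.7 → best response Moonshot.
Lab B against Moonshot: payoffs 0.2, 3.2, 3 → best response Risky.
Mutual best responses: (Moonshot, Risky).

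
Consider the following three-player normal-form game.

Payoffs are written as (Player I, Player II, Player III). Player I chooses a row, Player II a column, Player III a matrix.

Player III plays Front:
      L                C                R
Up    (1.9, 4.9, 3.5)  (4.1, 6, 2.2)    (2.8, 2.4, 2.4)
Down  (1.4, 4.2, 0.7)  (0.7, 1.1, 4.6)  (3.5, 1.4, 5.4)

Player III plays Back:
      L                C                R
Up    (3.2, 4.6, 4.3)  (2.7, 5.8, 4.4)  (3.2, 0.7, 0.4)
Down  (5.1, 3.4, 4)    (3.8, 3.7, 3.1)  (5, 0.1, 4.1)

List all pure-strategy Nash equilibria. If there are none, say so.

(Up, L, Front): Player II can switch to C (4.9 → 6). Not NE.
(Up, L, Back): Player I can switch to Down (3.2 → 5.1). Not NE.
(Up, C, Front): Player III can switch to Back (2.2 → 4.4). Not NE.
(Up, C, Back): Player I can switch to Down (2.7 → 3.8). Not NE.
(Up, R, Front): Player I can switch to Down (2.8 → 3.5). Not NE.
(Up, R, Back): Player I can switch to Down (3.2 → 5). Not NE.
(Down, L, Front): Player I can switch to Up (1.4 → 1.9). Not NE.
(Down, L, Back): Player II can switch to C (3.4 → 3.7). Not NE.
(The remaining 4 profiles each have a profitable deviation by the same check.)

No pure-strategy Nash equilibrium.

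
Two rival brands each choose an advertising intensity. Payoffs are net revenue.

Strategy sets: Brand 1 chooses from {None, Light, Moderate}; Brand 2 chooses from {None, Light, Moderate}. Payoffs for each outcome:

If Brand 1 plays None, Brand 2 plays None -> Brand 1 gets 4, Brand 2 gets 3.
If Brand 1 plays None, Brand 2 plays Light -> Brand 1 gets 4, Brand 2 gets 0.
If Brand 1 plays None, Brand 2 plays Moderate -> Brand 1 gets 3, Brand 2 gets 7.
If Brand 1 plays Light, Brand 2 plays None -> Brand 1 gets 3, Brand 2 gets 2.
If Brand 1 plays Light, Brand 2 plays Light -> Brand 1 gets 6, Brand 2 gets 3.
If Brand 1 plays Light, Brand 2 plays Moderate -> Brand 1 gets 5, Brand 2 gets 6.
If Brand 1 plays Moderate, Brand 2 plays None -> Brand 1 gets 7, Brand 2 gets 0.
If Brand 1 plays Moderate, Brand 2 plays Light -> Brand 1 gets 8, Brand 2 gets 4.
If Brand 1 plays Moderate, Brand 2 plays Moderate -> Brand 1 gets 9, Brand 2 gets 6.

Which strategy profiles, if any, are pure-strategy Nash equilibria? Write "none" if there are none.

The unique pure-strategy Nash equilibrium is (Moderate, Moderate).

For each player, find the best response to each opponent profile; mutual best responses are the pure NE.
Brand 1 against None: payoffs 4, 3, 7 → best response Moderate.
Brand 1 against Light: payoffs 4, 6, 8 → best response Moderate.
Brand 1 against Moderate: payoffs 3, 5, 9 → best response Moderate.
Brand 2 against None: payoffs 3, 0, 7 → best response Moderate.
Brand 2 against Light: payoffs 2, 3, 6 → best response Moderate.
Brand 2 against Moderate: payoffs 0, 4, 6 → best response Moderate.
Mutual best responses: (Moderate, Moderate).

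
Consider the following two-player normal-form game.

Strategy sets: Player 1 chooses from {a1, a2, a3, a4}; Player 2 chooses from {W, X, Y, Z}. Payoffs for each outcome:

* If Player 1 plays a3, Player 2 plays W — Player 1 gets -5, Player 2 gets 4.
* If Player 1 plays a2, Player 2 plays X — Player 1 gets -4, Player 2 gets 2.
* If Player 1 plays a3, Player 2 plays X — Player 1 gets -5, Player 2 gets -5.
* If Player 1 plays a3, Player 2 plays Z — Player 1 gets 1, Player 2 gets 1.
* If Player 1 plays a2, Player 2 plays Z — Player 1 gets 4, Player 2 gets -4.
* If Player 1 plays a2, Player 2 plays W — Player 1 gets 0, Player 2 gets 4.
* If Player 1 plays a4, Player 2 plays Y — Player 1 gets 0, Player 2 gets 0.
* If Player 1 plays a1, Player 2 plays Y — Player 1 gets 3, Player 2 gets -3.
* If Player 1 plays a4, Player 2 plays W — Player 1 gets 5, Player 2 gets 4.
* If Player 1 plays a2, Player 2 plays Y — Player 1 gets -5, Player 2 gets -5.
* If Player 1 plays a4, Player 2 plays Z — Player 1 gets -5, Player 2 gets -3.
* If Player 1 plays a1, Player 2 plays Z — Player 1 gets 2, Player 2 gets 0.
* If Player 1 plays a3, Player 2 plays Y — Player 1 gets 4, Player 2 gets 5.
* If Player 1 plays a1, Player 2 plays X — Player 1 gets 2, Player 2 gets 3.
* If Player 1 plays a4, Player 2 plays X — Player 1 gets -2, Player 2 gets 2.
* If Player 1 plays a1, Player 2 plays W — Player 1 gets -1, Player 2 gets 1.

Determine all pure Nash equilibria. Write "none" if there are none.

The pure Nash equilibria are (a1, X) and (a3, Y) and (a4, W).

Mark each player's best response to every combination of opponents' strategies; a profile where every player is best-responding is a pure Nash equilibrium.
Player 1 against W: payoffs -1, 0, -5, 5 → best response a4.
Player 1 against X: payoffs 2, -4, -5, -2 → best response a1.
Player 1 against Y: payoffs 3, -5, 4, 0 → best response a3.
Player 1 against Z: payoffs 2, 4, 1, -5 → best response a2.
Player 2 against a1: payoffs 1, 3, -3, 0 → best response X.
Player 2 against a2: payoffs 4, 2, -5, -4 → best response W.
Player 2 against a3: payoffs 4, -5, 5, 1 → best response Y.
Player 2 against a4: payoffs 4, 2, 0, -3 → best response W.
Mutual best responses: (a1, X); (a3, Y); (a4, W).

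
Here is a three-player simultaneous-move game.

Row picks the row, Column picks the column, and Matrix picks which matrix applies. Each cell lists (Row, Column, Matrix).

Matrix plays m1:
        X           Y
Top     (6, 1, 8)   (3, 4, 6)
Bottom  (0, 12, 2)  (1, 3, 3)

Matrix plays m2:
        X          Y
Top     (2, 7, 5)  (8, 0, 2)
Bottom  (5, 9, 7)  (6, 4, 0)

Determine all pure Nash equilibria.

Row against (X, m1): payoffs 6, 0 → best response Top.
Row against (X, m2): payoffs 2, 5 → best response Bottom.
Row against (Y, m1): payoffs 3, 1 → best response Top.
Row against (Y, m2): payoffs 8, 6 → best response Top.
Column against (Top, m1): payoffs 1, 4 → best response Y.
Column against (Top, m2): payoffs 7, 0 → best response X.
Column against (Bottom, m1): payoffs 12, 3 → best response X.
Column against (Bottom, m2): payoffs 9, 4 → best response X.
Matrix against (Top, X): payoffs 8, 5 → best response m1.
Matrix against (Top, Y): payoffs 6, 2 → best response m1.
Matrix against (Bottom, X): payoffs 2, 7 → best response m2.
Matrix against (Bottom, Y): payoffs 3, 0 → best response m1.
Mutual best responses: (Top, Y, m1); (Bottom, X, m2).

The pure Nash equilibria are (Top, Y, m1) and (Bottom, X, m2).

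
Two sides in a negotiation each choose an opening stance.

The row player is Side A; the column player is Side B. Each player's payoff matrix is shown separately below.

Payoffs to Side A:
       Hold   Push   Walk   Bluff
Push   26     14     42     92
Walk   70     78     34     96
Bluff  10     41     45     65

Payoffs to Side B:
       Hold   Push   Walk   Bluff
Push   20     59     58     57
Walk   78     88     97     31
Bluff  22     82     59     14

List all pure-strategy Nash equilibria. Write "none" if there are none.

This game has no pure Nash equilibrium.

Side A against Hold: payoffs 26, 70, 10 → best response Walk.
Side A against Push: payoffs 14, 78, 41 → best response Walk.
Side A against Walk: payoffs 42, 34, 45 → best response Bluff.
Side A against Bluff: payoffs 92, 96, 65 → best response Walk.
Side B against Push: payoffs 20, 59, 58, 57 → best response Push.
Side B against Walk: payoffs 78, 88, 97, 31 → best response Walk.
Side B against Bluff: payoffs 22, 82, 59, 14 → best response Push.
No profile is a mutual best response for all players.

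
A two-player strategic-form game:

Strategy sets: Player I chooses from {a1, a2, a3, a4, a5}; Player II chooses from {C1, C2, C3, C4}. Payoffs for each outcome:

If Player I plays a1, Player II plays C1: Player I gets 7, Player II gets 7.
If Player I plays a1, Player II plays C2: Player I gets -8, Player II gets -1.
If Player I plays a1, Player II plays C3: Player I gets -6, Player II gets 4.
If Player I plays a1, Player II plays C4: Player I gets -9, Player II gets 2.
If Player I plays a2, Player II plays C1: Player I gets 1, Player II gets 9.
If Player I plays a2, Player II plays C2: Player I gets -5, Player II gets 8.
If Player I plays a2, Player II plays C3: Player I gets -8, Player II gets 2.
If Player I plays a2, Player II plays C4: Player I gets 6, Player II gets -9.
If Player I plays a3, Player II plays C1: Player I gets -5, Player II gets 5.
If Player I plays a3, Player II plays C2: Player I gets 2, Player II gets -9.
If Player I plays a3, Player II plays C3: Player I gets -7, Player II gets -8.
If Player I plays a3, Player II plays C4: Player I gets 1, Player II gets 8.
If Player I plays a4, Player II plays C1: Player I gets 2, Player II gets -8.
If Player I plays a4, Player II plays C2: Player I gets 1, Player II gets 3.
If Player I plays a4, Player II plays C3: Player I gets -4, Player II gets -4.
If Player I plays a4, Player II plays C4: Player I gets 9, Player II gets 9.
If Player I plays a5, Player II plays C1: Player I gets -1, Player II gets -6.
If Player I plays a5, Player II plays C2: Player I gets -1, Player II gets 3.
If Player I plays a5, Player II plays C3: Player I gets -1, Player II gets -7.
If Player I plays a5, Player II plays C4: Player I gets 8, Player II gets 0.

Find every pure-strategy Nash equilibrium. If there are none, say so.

Mark each player's best response to every combination of opponents' strategies; a profile where every player is best-responding is a pure Nash equilibrium.
Player I against C1: payoffs 7, 1, -5, 2, -1 → best response a1.
Player I against C2: payoffs -8, -5, 2, 1, -1 → best response a3.
Player I against C3: payoffs -6, -8, -7, -4, -1 → best response a5.
Player I against C4: payoffs -9, 6, 1, 9, 8 → best response a4.
Player II against a1: payoffs 7, -1, 4, 2 → best response C1.
Player II against a2: payoffs 9, 8, 2, -9 → best response C1.
Player II against a3: payoffs 5, -9, -8, 8 → best response C4.
Player II against a4: payoffs -8, 3, -4, 9 → best response C4.
Player II against a5: payoffs -6, 3, -7, 0 → best response C2.
Mutual best responses: (a1, C1); (a4, C4).

The pure Nash equilibria are (a1, C1); (a4, C4).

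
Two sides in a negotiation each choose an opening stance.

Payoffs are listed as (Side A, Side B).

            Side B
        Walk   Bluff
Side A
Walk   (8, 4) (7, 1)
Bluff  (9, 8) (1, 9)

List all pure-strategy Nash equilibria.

No pure-strategy Nash equilibrium.

Side A against Walk: payoffs 8, 9 → best response Bluff.
Side A against Bluff: payoffs 7, 1 → best response Walk.
Side B against Walk: payoffs 4, 1 → best response Walk.
Side B against Bluff: payoffs 8, 9 → best response Bluff.
No profile is a mutual best response for all players.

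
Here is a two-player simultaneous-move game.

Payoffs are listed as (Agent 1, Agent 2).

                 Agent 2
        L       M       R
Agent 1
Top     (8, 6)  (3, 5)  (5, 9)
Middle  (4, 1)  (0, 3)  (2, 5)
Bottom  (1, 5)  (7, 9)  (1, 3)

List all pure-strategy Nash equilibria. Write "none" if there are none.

Agent 1 against L: payoffs 8, 4, 1 → best response Top.
Agent 1 against M: payoffs 3, 0, 7 → best response Bottom.
Agent 1 against R: payoffs 5, 2, 1 → best response Top.
Agent 2 against Top: payoffs 6, 5, 9 → best response R.
Agent 2 against Middle: payoffs 1, 3, 5 → best response R.
Agent 2 against Bottom: payoffs 5, 9, 3 → best response M.
Mutual best responses: (Top, R); (Bottom, M).

The pure Nash equilibria are (Top, R), (Bottom, M).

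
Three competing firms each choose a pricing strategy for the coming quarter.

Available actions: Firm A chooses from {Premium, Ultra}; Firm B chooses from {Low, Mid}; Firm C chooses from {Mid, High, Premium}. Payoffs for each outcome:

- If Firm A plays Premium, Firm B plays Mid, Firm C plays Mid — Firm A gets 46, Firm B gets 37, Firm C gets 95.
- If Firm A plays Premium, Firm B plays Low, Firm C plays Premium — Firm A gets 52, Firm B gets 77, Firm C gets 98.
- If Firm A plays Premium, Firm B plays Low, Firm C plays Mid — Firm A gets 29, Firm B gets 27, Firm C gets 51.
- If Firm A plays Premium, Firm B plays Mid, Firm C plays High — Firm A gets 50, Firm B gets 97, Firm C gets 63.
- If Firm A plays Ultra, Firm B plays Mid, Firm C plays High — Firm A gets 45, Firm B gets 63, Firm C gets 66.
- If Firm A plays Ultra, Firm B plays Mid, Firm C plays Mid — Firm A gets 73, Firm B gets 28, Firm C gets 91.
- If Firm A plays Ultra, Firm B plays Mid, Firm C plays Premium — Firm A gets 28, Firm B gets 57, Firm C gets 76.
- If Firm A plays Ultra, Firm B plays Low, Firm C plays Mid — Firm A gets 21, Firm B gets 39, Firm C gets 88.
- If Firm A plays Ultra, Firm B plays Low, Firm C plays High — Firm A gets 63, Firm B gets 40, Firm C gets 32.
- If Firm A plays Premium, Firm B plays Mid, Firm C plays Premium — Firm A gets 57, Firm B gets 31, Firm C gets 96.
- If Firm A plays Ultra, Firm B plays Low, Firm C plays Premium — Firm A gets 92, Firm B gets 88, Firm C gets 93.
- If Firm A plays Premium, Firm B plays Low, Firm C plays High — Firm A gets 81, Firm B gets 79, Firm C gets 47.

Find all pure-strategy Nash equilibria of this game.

(Ultra, Low, Premium)

(Premium, Low, Mid): Firm B can switch to Mid (27 → 37). Not NE.
(Premium, Low, High): Firm B can switch to Mid (79 → 97). Not NE.
(Premium, Low, Premium): Firm A can switch to Ultra (52 → 92). Not NE.
(Premium, Mid, Mid): Firm A can switch to Ultra (46 → 73). Not NE.
(Premium, Mid, High): Firm C can switch to Mid (63 → 95). Not NE.
(Premium, Mid, Premium): Firm B can switch to Low (31 → 77). Not NE.
(Ultra, Low, Mid): Firm A can switch to Premium (21 → 29). Not NE.
(Ultra, Low, High): Firm A can switch to Premium (63 → 81). Not NE.
(Ultra, Low, Premium): Firm A gets 92, best alternative 52; Firm B gets 88, best alternative 57; Firm C gets 93, best alternative 88. No profitable deviation — NE.
(Ultra, Mid, Mid): Firm B can switch to Low (28 → 39). Not NE.
(Ultra, Mid, High): Firm A can switch to Premium (45 → 50). Not NE.
(The remaining 1 profile has a profitable deviation by the same check.)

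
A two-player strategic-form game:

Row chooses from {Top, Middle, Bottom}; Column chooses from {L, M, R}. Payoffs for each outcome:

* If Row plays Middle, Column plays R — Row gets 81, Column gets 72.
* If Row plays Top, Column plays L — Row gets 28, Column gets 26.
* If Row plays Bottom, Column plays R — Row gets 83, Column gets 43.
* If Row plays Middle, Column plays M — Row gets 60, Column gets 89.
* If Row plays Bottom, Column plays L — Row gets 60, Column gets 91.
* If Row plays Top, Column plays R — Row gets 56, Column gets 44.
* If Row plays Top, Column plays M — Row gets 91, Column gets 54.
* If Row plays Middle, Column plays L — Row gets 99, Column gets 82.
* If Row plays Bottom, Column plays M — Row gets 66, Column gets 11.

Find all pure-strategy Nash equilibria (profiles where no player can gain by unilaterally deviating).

(Top, L): Row can switch to Middle (28 → 99). Not NE.
(Top, M): Row gets 91, best alternative 66; Column gets 54, best alternative 44. No profitable deviation — NE.
(Top, R): Row can switch to Middle (56 → 81). Not NE.
(Middle, L): Column can switch to M (82 → 89). Not NE.
(Middle, M): Row can switch to Top (60 → 91). Not NE.
(Middle, R): Row can switch to Bottom (81 → 83). Not NE.
(Bottom, L): Row can switch to Middle (60 → 99). Not NE.
(The remaining 2 profiles each have a profitable deviation by the same check.)

Pure NE: (Top, M)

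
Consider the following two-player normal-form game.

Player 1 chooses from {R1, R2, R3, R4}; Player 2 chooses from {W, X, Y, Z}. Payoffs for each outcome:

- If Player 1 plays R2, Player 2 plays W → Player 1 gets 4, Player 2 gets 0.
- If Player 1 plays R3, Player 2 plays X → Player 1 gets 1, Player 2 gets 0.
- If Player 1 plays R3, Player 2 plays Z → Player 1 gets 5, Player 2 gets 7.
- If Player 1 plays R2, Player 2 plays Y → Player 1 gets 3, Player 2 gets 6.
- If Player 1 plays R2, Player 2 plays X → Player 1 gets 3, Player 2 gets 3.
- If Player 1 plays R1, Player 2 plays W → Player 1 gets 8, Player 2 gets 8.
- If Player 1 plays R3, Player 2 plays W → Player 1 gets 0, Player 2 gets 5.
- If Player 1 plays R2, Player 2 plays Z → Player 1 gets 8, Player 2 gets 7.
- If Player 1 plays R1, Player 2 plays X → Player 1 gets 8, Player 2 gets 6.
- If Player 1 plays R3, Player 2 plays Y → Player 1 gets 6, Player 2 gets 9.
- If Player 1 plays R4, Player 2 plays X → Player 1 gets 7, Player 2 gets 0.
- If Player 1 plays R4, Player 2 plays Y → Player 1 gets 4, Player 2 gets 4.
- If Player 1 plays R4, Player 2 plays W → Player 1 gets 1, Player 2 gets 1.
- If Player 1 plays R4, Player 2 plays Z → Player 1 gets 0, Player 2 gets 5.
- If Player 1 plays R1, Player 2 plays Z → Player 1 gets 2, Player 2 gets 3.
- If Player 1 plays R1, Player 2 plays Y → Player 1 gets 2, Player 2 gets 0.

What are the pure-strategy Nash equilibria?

(R1, W); (R2, Z); (R3, Y)

(R1, W): Player 1 gets 8, best alternative 4; Player 2 gets 8, best alternative 6. No profitable deviation — NE.
(R1, X): Player 2 can switch to W (6 → 8). Not NE.
(R1, Y): Player 1 can switch to R2 (2 → 3). Not NE.
(R1, Z): Player 1 can switch to R2 (2 → 8). Not NE.
(R2, W): Player 1 can switch to R1 (4 → 8). Not NE.
(R2, X): Player 1 can switch to R1 (3 → 8). Not NE.
(R2, Y): Player 1 can switch to R3 (3 → 6). Not NE.
(R2, Z): Player 1 gets 8, best alternative 5; Player 2 gets 7, best alternative 6. No profitable deviation — NE.
(R3, Y): Player 1 gets 6, best alternative 4; Player 2 gets 9, best alternative 7. No profitable deviation — NE.
(The remaining 7 profiles each have a profitable deviation by the same check.)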